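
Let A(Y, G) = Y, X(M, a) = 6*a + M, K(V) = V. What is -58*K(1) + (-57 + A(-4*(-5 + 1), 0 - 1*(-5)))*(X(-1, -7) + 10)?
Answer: 1295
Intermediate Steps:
X(M, a) = M + 6*a
-58*K(1) + (-57 + A(-4*(-5 + 1), 0 - 1*(-5)))*(X(-1, -7) + 10) = -58*1 + (-57 - 4*(-5 + 1))*((-1 + 6*(-7)) + 10) = -58 + (-57 - 4*(-4))*((-1 - 42) + 10) = -58 + (-57 + 16)*(-43 + 10) = -58 - 41*(-33) = -58 + 1353 = 1295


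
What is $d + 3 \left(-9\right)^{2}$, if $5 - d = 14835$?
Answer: $-14587$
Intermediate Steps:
$d = -14830$ ($d = 5 - 14835 = -14830$)
$d + 3 \left(-9\right)^{2} = -14830 + 3 \left(-9\right)^{2} = -14830 + 3 \cdot 81 = -14830 + 243 = -14587$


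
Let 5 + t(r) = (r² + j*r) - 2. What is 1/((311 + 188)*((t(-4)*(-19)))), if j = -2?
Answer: -1/161177 ≈ -6.2044e-6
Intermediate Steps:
t(r) = -7 + r² - 2*r (t(r) = -5 + ((r² - 2*r) - 2) = -5 + (-2 + r² - 2*r) = -7 + r² - 2*r)
1/((311 + 188)*((t(-4)*(-19)))) = 1/((311 + 188)*(((-7 + (-4)² - 2*(-4))*(-19)))) = 1/(499*(((-7 + 16 + 8)*(-19)))) = 1/(499*((17*(-19)))) = (1/499)/(-323) = (1/499)*(-1/323) = -1/161177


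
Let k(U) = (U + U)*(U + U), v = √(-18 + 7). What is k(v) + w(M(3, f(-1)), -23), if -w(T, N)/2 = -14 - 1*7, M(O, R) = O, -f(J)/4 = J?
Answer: -2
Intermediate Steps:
f(J) = -4*J
w(T, N) = 42 (w(T, N) = -2*(-14 - 1*7) = -2*(-14 - 7) = -2*(-21) = 42)
v = I*√11 (v = √(-11) = I*√11 ≈ 3.3166*I)
k(U) = 4*U² (k(U) = (2*U)*(2*U) = 4*U²)
k(v) + w(M(3, f(-1)), -23) = 4*(I*√11)² + 42 = 4*(-11) + 42 = -44 + 42 = -2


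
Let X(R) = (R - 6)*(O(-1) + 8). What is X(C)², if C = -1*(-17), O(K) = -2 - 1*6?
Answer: 0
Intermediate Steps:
O(K) = -8 (O(K) = -2 - 6 = -8)
C = 17
X(R) = 0 (X(R) = (R - 6)*(-8 + 8) = (-6 + R)*0 = 0)
X(C)² = 0² = 0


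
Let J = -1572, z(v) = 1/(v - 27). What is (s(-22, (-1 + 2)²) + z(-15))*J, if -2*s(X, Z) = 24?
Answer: 132310/7 ≈ 18901.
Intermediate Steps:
s(X, Z) = -12 (s(X, Z) = -½*24 = -12)
z(v) = 1/(-27 + v)
(s(-22, (-1 + 2)²) + z(-15))*J = (-12 + 1/(-27 - 15))*(-1572) = (-12 + 1/(-42))*(-1572) = (-12 - 1/42)*(-1572) = -505/42*(-1572) = 132310/7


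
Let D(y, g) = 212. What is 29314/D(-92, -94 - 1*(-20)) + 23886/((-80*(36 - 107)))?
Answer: 21445919/150520 ≈ 142.48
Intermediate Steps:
29314/D(-92, -94 - 1*(-20)) + 23886/((-80*(36 - 107))) = 29314/212 + 23886/((-80*(36 - 107))) = 29314*(1/212) + 23886/((-80*(-71))) = 14657/106 + 23886/5680 = 14657/106 + 23886*(1/5680) = 14657/106 + 11943/2840 = 21445919/150520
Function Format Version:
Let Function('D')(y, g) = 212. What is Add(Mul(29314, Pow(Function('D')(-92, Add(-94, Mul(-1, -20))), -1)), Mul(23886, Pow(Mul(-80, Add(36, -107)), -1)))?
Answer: Rational(21445919, 150520) ≈ 142.48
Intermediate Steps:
Add(Mul(29314, Pow(Function('D')(-92, Add(-94, Mul(-1, -20))), -1)), Mul(23886, Pow(Mul(-80, Add(36, -107)), -1))) = Add(Mul(29314, Pow(212, -1)), Mul(23886, Pow(Mul(-80, Add(36, -107)), -1))) = Add(Mul(29314, Rational(1, 212)), Mul(23886, Pow(Mul(-80, -71), -1))) = Add(Rational(14657, 106), Mul(23886, Pow(5680, -1))) = Add(Rational(14657, 106), Mul(23886, Rational(1, 5680))) = Add(Rational(14657, 106), Rational(11943, 2840)) = Rational(21445919, 150520)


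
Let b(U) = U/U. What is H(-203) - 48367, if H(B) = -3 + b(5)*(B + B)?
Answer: -48776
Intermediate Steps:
b(U) = 1
H(B) = -3 + 2*B (H(B) = -3 + 1*(B + B) = -3 + 1*(2*B) = -3 + 2*B)
H(-203) - 48367 = (-3 + 2*(-203)) - 48367 = (-3 - 406) - 48367 = -409 - 48367 = -48776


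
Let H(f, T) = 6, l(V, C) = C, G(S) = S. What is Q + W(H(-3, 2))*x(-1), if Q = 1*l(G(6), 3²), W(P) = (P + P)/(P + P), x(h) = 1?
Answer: 10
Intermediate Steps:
W(P) = 1 (W(P) = (2*P)/((2*P)) = (2*P)*(1/(2*P)) = 1)
Q = 9 (Q = 1*3² = 1*9 = 9)
Q + W(H(-3, 2))*x(-1) = 9 + 1*1 = 9 + 1 = 10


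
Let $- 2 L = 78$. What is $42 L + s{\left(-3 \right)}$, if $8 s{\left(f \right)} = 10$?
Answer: $- \frac{6547}{4} \approx -1636.8$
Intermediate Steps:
$L = -39$ ($L = \left(- \frac{1}{2}\right) 78 = -39$)
$s{\left(f \right)} = \frac{5}{4}$ ($s{\left(f \right)} = \frac{1}{8} \cdot 10 = \frac{5}{4}$)
$42 L + s{\left(-3 \right)} = 42 \left(-39\right) + \frac{5}{4} = -1638 + \frac{5}{4} = - \frac{6547}{4}$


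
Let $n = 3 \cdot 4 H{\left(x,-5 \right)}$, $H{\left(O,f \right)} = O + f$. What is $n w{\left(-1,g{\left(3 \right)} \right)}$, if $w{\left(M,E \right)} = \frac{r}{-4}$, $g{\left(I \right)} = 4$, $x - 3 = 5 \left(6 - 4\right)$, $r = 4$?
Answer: $-96$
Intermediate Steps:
$x = 13$ ($x = 3 + 5 \left(6 - 4\right) = 3 + 5 \cdot 2 = 3 + 10 = 13$)
$n = 96$ ($n = 3 \cdot 4 \left(13 - 5\right) = 12 \cdot 8 = 96$)
$w{\left(M,E \right)} = -1$ ($w{\left(M,E \right)} = \frac{4}{-4} = 4 \left(- \frac{1}{4}\right) = -1$)
$n w{\left(-1,g{\left(3 \right)} \right)} = 96 \left(-1\right) = -96$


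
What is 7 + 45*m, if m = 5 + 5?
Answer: 457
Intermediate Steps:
m = 10
7 + 45*m = 7 + 45*10 = 7 + 450 = 457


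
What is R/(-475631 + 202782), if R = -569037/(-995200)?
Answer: -569037/271539324800 ≈ -2.0956e-6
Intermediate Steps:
R = 569037/995200 (R = -569037*(-1/995200) = 569037/995200 ≈ 0.57178)
R/(-475631 + 202782) = 569037/(995200*(-475631 + 202782)) = (569037/995200)/(-272849) = (569037/995200)*(-1/272849) = -569037/271539324800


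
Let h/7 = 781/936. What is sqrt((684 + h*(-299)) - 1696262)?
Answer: I*sqrt(244414714)/12 ≈ 1302.8*I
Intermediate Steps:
h = 5467/936 (h = 7*(781/936) = 5467/936 ≈ 5.8408)
sqrt((684 + h*(-299)) - 1696262) = sqrt((684 + (5467/936)*(-299)) - 1696262) = sqrt((684 - 125741/72) - 1696262) = sqrt(-76493/72 - 1696262) = sqrt(-122207357/72) = I*sqrt(244414714)/12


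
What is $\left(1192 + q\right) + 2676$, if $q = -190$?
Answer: $3678$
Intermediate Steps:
$\left(1192 + q\right) + 2676 = \left(1192 - 190\right) + 2676 = 1002 + 2676 = 3678$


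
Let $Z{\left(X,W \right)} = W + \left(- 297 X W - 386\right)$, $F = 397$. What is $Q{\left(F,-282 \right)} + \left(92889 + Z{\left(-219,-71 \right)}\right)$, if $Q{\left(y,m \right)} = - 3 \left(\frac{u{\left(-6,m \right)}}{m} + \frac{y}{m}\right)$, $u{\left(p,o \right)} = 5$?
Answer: $- \frac{212703986}{47} \approx -4.5256 \cdot 10^{6}$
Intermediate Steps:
$Z{\left(X,W \right)} = -386 + W - 297 W X$ ($Z{\left(X,W \right)} = W - \left(386 + 297 W X\right) = -386 + W - 297 W X$)
$Q{\left(y,m \right)} = - \frac{15}{m} - \frac{3 y}{m}$ ($Q{\left(y,m \right)} = - 3 \left(\frac{5}{m} + \frac{y}{m}\right) = - \frac{15}{m} - \frac{3 y}{m}$)
$Q{\left(F,-282 \right)} + \left(92889 + Z{\left(-219,-71 \right)}\right) = \frac{3 \left(-5 - 397\right)}{-282} + \left(92889 - \left(457 + 4618053\right)\right) = 3 \left(- \frac{1}{282}\right) \left(-5 - 397\right) + \left(92889 - 4618510\right) = 3 \left(- \frac{1}{282}\right) \left(-402\right) + \left(92889 - 4618510\right) = \frac{201}{47} - 4525621 = - \frac{212703986}{47}$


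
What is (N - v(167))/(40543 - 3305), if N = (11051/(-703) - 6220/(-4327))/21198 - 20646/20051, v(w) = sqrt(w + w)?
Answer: -1332162223356815/48145920305111136444 - sqrt(334)/37238 ≈ -0.00051845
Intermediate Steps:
v(w) = sqrt(2)*sqrt(w) (v(w) = sqrt(2*w) = sqrt(2)*sqrt(w))
N = -1332162223356815/1292924440225338 (N = (11051*(-1/703) - 6220*(-1/4327))*(1/21198) - 20646*1/20051 = (-11051/703 + 6220/4327)*(1/21198) - 20646/20051 = -43445017/3041881*1/21198 - 20646/20051 = -43445017/64481793438 - 20646/20051 = -1332162223356815/1292924440225338 ≈ -1.0303)
(N - v(167))/(40543 - 3305) = (-1332162223356815/1292924440225338 - sqrt(2)*sqrt(167))/(40543 - 3305) = (-1332162223356815/1292924440225338 - sqrt(334))/37238 = (-1332162223356815/1292924440225338 - sqrt(334))*(1/37238) = -1332162223356815/48145920305111136444 - sqrt(334)/37238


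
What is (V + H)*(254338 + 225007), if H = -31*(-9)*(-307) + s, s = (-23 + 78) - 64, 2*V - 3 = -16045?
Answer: -44906477635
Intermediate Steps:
V = -8021 (V = 3/2 + (½)*(-16045) = 3/2 - 16045/2 = -8021)
s = -9 (s = 55 - 64 = -9)
H = -85662 (H = -31*(-9)*(-307) - 9 = 279*(-307) - 9 = -85653 - 9 = -85662)
(V + H)*(254338 + 225007) = (-8021 - 85662)*(254338 + 225007) = -93683*479345 = -44906477635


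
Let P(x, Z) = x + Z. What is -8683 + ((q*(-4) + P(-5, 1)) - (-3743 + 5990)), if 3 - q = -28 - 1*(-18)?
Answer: -10986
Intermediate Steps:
q = 13 (q = 3 - (-28 - 1*(-18)) = 3 - (-28 + 18) = 3 - 1*(-10) = 3 + 10 = 13)
P(x, Z) = Z + x
-8683 + ((q*(-4) + P(-5, 1)) - (-3743 + 5990)) = -8683 + ((13*(-4) + (1 - 5)) - (-3743 + 5990)) = -8683 + ((-52 - 4) - 1*2247) = -8683 + (-56 - 2247) = -8683 - 2303 = -10986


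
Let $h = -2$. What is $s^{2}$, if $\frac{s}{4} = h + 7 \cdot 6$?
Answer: $25600$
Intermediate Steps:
$s = 160$ ($s = 4 \left(-2 + 7 \cdot 6\right) = 4 \left(-2 + 42\right) = 4 \cdot 40 = 160$)
$s^{2} = 160^{2} = 25600$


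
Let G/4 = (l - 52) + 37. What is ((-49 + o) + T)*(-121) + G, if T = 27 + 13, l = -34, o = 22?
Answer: -1769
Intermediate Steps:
T = 40
G = -196 (G = 4*((-34 - 52) + 37) = 4*(-86 + 37) = 4*(-49) = -196)
((-49 + o) + T)*(-121) + G = ((-49 + 22) + 40)*(-121) - 196 = (-27 + 40)*(-121) - 196 = 13*(-121) - 196 = -1573 - 196 = -1769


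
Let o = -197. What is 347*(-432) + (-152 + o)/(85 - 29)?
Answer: -8394973/56 ≈ -1.4991e+5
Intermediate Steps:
347*(-432) + (-152 + o)/(85 - 29) = 347*(-432) + (-152 - 197)/(85 - 29) = -149904 - 349/56 = -8394973/56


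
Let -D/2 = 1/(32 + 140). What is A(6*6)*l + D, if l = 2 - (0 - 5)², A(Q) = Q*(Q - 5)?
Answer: -2207449/86 ≈ -25668.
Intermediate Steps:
A(Q) = Q*(-5 + Q)
D = -1/86 (D = -2/(32 + 140) = -2/172 = -2*1/172 = -1/86 ≈ -0.011628)
l = -23 (l = 2 - 1*(-5)² = 2 - 1*25 = 2 - 25 = -23)
A(6*6)*l + D = ((6*6)*(-5 + 6*6))*(-23) - 1/86 = (36*(-5 + 36))*(-23) - 1/86 = (36*31)*(-23) - 1/86 = 1116*(-23) - 1/86 = -25668 - 1/86 = -2207449/86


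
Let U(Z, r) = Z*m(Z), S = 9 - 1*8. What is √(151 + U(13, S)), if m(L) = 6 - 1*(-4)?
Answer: √281 ≈ 16.763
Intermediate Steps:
S = 1 (S = 9 - 8 = 1)
m(L) = 10 (m(L) = 6 + 4 = 10)
U(Z, r) = 10*Z (U(Z, r) = Z*10 = 10*Z)
√(151 + U(13, S)) = √(151 + 10*13) = √(151 + 130) = √281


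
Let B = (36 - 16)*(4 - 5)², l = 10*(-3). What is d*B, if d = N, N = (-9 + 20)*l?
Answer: -6600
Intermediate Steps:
l = -30
N = -330 (N = (-9 + 20)*(-30) = 11*(-30) = -330)
d = -330
B = 20 (B = 20*(-1)² = 20*1 = 20)
d*B = -330*20 = -6600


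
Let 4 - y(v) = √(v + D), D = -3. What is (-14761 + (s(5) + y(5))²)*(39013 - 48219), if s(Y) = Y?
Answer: 135125668 + 165708*√2 ≈ 1.3536e+8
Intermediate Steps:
y(v) = 4 - √(-3 + v) (y(v) = 4 - √(v - 3) = 4 - √(-3 + v))
(-14761 + (s(5) + y(5))²)*(39013 - 48219) = (-14761 + (5 + (4 - √(-3 + 5)))²)*(39013 - 48219) = (-14761 + (5 + (4 - √2))²)*(-9206) = (-14761 + (9 - √2)²)*(-9206) = 135889766 - 9206*(9 - √2)²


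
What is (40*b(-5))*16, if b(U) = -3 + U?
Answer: -5120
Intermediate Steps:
(40*b(-5))*16 = (40*(-3 - 5))*16 = (40*(-8))*16 = -320*16 = -5120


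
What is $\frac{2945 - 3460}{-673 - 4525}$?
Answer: $\frac{515}{5198} \approx 0.099077$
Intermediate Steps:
$\frac{2945 - 3460}{-673 - 4525} = \frac{2945 - 3460}{-5198} = \left(-515\right) \left(- \frac{1}{5198}\right) = \frac{515}{5198}$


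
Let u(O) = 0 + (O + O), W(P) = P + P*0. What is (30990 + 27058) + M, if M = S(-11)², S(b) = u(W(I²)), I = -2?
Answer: 58112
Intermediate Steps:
W(P) = P (W(P) = P + 0 = P)
u(O) = 2*O (u(O) = 0 + 2*O = 2*O)
S(b) = 8 (S(b) = 2*(-2)² = 2*4 = 8)
M = 64 (M = 8² = 64)
(30990 + 27058) + M = (30990 + 27058) + 64 = 58048 + 64 = 58112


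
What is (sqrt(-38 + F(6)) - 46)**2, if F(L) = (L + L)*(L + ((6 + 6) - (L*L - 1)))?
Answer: 1874 - 1012*I*sqrt(2) ≈ 1874.0 - 1431.2*I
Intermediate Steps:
F(L) = 2*L*(13 + L - L**2) (F(L) = (2*L)*(L + (12 - (L**2 - 1))) = (2*L)*(L + (12 - (-1 + L**2))) = (2*L)*(L + (12 + (1 - L**2))) = (2*L)*(L + (13 - L**2)) = (2*L)*(13 + L - L**2) = 2*L*(13 + L - L**2))
(sqrt(-38 + F(6)) - 46)**2 = (sqrt(-38 + 2*6*(13 + 6 - 1*6**2)) - 46)**2 = (sqrt(-38 + 2*6*(13 + 6 - 1*36)) - 46)**2 = (sqrt(-38 + 2*6*(13 + 6 - 36)) - 46)**2 = (sqrt(-38 + 2*6*(-17)) - 46)**2 = (sqrt(-38 - 204) - 46)**2 = (sqrt(-242) - 46)**2 = (11*I*sqrt(2) - 46)**2 = (-46 + 11*I*sqrt(2))**2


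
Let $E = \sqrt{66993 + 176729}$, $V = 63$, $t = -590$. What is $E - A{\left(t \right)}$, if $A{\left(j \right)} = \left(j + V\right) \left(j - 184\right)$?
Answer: $-407898 + \sqrt{243722} \approx -4.074 \cdot 10^{5}$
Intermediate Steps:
$A{\left(j \right)} = \left(-184 + j\right) \left(63 + j\right)$ ($A{\left(j \right)} = \left(j + 63\right) \left(j - 184\right) = \left(63 + j\right) \left(-184 + j\right) = \left(-184 + j\right) \left(63 + j\right)$)
$E = \sqrt{243722} \approx 493.68$
$E - A{\left(t \right)} = \sqrt{243722} - \left(-11592 + \left(-590\right)^{2} - -71390\right) = \sqrt{243722} - \left(-11592 + 348100 + 71390\right) = \sqrt{243722} - 407898 = -407898 + \sqrt{243722}$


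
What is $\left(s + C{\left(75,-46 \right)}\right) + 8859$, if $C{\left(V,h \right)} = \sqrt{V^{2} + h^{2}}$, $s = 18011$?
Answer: $26870 + \sqrt{7741} \approx 26958.0$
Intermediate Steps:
$\left(s + C{\left(75,-46 \right)}\right) + 8859 = \left(18011 + \sqrt{75^{2} + \left(-46\right)^{2}}\right) + 8859 = \left(18011 + \sqrt{5625 + 2116}\right) + 8859 = \left(18011 + \sqrt{7741}\right) + 8859 = 26870 + \sqrt{7741}$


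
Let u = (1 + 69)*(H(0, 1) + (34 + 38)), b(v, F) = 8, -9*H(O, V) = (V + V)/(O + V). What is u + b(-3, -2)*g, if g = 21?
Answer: 46732/9 ≈ 5192.4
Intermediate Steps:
H(O, V) = -2*V/(9*(O + V)) (H(O, V) = -(V + V)/(9*(O + V)) = -2*V/(9*(O + V)))
u = 45220/9 (u = (1 + 69)*(-2*1/(9*0 + 9*1) + (34 + 38)) = 70*(-2*1/(0 + 9) + 72) = 70*(-2*1/9 + 72) = 70*(-2*1*⅑ + 72) = 70*(-2/9 + 72) = 70*(646/9) = 45220/9 ≈ 5024.4)
u + b(-3, -2)*g = 45220/9 + 8*21 = 45220/9 + 168 = 46732/9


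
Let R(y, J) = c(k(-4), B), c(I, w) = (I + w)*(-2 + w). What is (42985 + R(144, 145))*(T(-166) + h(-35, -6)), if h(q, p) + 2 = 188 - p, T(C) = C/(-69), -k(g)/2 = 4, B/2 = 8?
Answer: 578103158/69 ≈ 8.3783e+6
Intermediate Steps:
B = 16 (B = 2*8 = 16)
k(g) = -8 (k(g) = -2*4 = -8)
T(C) = -C/69 (T(C) = C*(-1/69) = -C/69)
c(I, w) = (-2 + w)*(I + w)
h(q, p) = 186 - p (h(q, p) = -2 + (188 - p) = 186 - p)
R(y, J) = 112 (R(y, J) = 16² - 2*(-8) - 2*16 - 8*16 = 256 + 16 - 32 - 128 = 112)
(42985 + R(144, 145))*(T(-166) + h(-35, -6)) = (42985 + 112)*(-1/69*(-166) + (186 - 1*(-6))) = 43097*(166/69 + (186 + 6)) = 43097*(166/69 + 192) = 43097*(13414/69) = 578103158/69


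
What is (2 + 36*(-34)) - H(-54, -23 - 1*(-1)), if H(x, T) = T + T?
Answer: -1178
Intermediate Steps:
H(x, T) = 2*T
(2 + 36*(-34)) - H(-54, -23 - 1*(-1)) = (2 + 36*(-34)) - 2*(-23 - 1*(-1)) = (2 - 1224) - 2*(-23 + 1) = -1222 - 2*(-22) = -1222 - 1*(-44) = -1222 + 44 = -1178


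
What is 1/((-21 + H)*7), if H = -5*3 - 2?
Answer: -1/266 ≈ -0.0037594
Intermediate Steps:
H = -17 (H = -15 - 2 = -17)
1/((-21 + H)*7) = 1/((-21 - 17)*7) = 1/(-38*7) = 1/(-266) = -1/266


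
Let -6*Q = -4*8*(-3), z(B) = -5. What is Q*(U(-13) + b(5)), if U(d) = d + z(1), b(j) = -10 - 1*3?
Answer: 496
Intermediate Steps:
Q = -16 (Q = -(-4*8)*(-3)/6 = -(-16)*(-3)/3 = -⅙*96 = -16)
b(j) = -13 (b(j) = -10 - 3 = -13)
U(d) = -5 + d (U(d) = d - 5 = -5 + d)
Q*(U(-13) + b(5)) = -16*((-5 - 13) - 13) = -16*(-18 - 13) = -16*(-31) = 496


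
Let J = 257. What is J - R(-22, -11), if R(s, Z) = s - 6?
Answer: 285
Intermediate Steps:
R(s, Z) = -6 + s
J - R(-22, -11) = 257 - (-6 - 22) = 257 - 1*(-28) = 257 + 28 = 285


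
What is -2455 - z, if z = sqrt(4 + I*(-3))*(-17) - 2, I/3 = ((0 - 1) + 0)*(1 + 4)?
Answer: -2334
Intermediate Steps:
I = -15 (I = 3*(((0 - 1) + 0)*(1 + 4)) = 3*((-1 + 0)*5) = 3*(-1*5) = 3*(-5) = -15)
z = -121 (z = sqrt(4 - 15*(-3))*(-17) - 2 = sqrt(4 + 45)*(-17) - 2 = sqrt(49)*(-17) - 2 = 7*(-17) - 2 = -119 - 2 = -121)
-2455 - z = -2455 - 1*(-121) = -2455 + 121 = -2334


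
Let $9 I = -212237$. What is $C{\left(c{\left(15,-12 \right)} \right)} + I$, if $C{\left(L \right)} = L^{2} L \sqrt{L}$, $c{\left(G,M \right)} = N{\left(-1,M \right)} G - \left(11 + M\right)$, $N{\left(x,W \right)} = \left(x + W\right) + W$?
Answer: $- \frac{212237}{9} - 52313624 i \sqrt{374} \approx -23582.0 - 1.0117 \cdot 10^{9} i$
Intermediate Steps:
$I = - \frac{212237}{9}$ ($I = \frac{1}{9} \left(-212237\right) = - \frac{212237}{9} \approx -23582.0$)
$N{\left(x,W \right)} = x + 2 W$ ($N{\left(x,W \right)} = \left(W + x\right) + W = x + 2 W$)
$c{\left(G,M \right)} = -11 - M + G \left(-1 + 2 M\right)$ ($c{\left(G,M \right)} = \left(-1 + 2 M\right) G - \left(11 + M\right) = G \left(-1 + 2 M\right) - \left(11 + M\right) = -11 - M + G \left(-1 + 2 M\right)$)
$C{\left(L \right)} = L^{\frac{7}{2}}$ ($C{\left(L \right)} = L^{3} \sqrt{L} = L^{\frac{7}{2}}$)
$C{\left(c{\left(15,-12 \right)} \right)} + I = \left(-11 - -12 + 15 \left(-1 + 2 \left(-12\right)\right)\right)^{\frac{7}{2}} - \frac{212237}{9} = \left(-11 + 12 + 15 \left(-1 - 24\right)\right)^{\frac{7}{2}} - \frac{212237}{9} = \left(-11 + 12 + 15 \left(-25\right)\right)^{\frac{7}{2}} - \frac{212237}{9} = \left(-11 + 12 - 375\right)^{\frac{7}{2}} - \frac{212237}{9} = \left(-374\right)^{\frac{7}{2}} - \frac{212237}{9} = - 52313624 i \sqrt{374} - \frac{212237}{9} = - \frac{212237}{9} - 52313624 i \sqrt{374}$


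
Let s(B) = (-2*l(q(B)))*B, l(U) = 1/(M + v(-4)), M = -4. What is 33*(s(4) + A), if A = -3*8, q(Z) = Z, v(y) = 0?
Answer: -726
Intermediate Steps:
A = -24
l(U) = -¼ (l(U) = 1/(-4 + 0) = 1/(-4) = -¼)
s(B) = B/2 (s(B) = (-2*(-¼))*B = B/2)
33*(s(4) + A) = 33*((½)*4 - 24) = 33*(2 - 24) = 33*(-22) = -726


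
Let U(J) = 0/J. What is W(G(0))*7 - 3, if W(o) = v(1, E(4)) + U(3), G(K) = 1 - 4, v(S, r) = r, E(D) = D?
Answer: 25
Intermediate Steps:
U(J) = 0
G(K) = -3
W(o) = 4 (W(o) = 4 + 0 = 4)
W(G(0))*7 - 3 = 4*7 - 3 = 28 - 3 = 25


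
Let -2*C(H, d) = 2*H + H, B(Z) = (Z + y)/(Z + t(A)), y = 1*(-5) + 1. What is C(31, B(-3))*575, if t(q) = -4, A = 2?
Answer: -53475/2 ≈ -26738.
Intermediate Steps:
y = -4 (y = -5 + 1 = -4)
B(Z) = 1 (B(Z) = (Z - 4)/(Z - 4) = (-4 + Z)/(-4 + Z) = 1)
C(H, d) = -3*H/2 (C(H, d) = -(2*H + H)/2 = -3*H/2)
C(31, B(-3))*575 = -3/2*31*575 = -93/2*575 = -53475/2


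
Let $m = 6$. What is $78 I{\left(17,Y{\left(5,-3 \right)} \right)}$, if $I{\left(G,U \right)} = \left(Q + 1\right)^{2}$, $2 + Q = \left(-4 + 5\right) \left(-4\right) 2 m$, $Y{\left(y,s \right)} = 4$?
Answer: $187278$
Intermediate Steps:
$Q = -50$ ($Q = -2 + \left(-4 + 5\right) \left(-4\right) 2 \cdot 6 = -2 + 1 \left(-4\right) 12 = -2 - 48 = -50$)
$I{\left(G,U \right)} = 2401$ ($I{\left(G,U \right)} = \left(-50 + 1\right)^{2} = \left(-49\right)^{2} = 2401$)
$78 I{\left(17,Y{\left(5,-3 \right)} \right)} = 78 \cdot 2401 = 187278$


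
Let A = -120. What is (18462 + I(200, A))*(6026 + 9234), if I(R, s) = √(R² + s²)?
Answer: 281730120 + 610400*√34 ≈ 2.8529e+8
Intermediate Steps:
(18462 + I(200, A))*(6026 + 9234) = (18462 + √(200² + (-120)²))*(6026 + 9234) = (18462 + √(40000 + 14400))*15260 = (18462 + √54400)*15260 = (18462 + 40*√34)*15260 = 281730120 + 610400*√34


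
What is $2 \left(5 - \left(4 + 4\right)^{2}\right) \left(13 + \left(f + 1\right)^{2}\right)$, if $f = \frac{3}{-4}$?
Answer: $- \frac{12331}{8} \approx -1541.4$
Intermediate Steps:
$f = - \frac{3}{4}$ ($f = 3 \left(- \frac{1}{4}\right) = - \frac{3}{4} \approx -0.75$)
$2 \left(5 - \left(4 + 4\right)^{2}\right) \left(13 + \left(f + 1\right)^{2}\right) = 2 \left(5 - \left(4 + 4\right)^{2}\right) \left(13 + \left(- \frac{3}{4} + 1\right)^{2}\right) = 2 \left(5 - 8^{2}\right) \left(13 + \left(\frac{1}{4}\right)^{2}\right) = 2 \left(5 - 64\right) \left(13 + \frac{1}{16}\right) = 2 \left(5 - 64\right) \frac{209}{16} = 2 \left(\left(-59\right) \frac{209}{16}\right) = 2 \left(- \frac{12331}{16}\right) = - \frac{12331}{8}$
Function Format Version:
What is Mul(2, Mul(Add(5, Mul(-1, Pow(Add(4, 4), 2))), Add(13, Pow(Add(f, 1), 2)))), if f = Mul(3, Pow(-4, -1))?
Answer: Rational(-12331, 8) ≈ -1541.4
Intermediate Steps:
f = Rational(-3, 4) (f = Mul(3, Rational(-1, 4)) = Rational(-3, 4) ≈ -0.75000)
Mul(2, Mul(Add(5, Mul(-1, Pow(Add(4, 4), 2))), Add(13, Pow(Add(f, 1), 2)))) = Mul(2, Mul(Add(5, Mul(-1, Pow(Add(4, 4), 2))), Add(13, Pow(Add(Rational(-3, 4), 1), 2)))) = Mul(2, Mul(Add(5, Mul(-1, Pow(8, 2))), Add(13, Pow(Rational(1, 4), 2)))) = Mul(2, Mul(Add(5, Mul(-1, 64)), Add(13, Rational(1, 16)))) = Mul(2, Mul(Add(5, -64), Rational(209, 16))) = Mul(2, Mul(-59, Rational(209, 16))) = Mul(2, Rational(-12331, 16)) = Rational(-12331, 8)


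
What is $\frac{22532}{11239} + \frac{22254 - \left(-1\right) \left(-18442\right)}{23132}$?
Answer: $\frac{141013323}{64995137} \approx 2.1696$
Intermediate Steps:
$\frac{22532}{11239} + \frac{22254 - \left(-1\right) \left(-18442\right)}{23132} = 22532 \cdot \frac{1}{11239} + \left(22254 - 18442\right) \frac{1}{23132} = \frac{22532}{11239} + \left(22254 - 18442\right) \frac{1}{23132} = \frac{22532}{11239} + 3812 \cdot \frac{1}{23132} = \frac{22532}{11239} + \frac{953}{5783} = \frac{141013323}{64995137}$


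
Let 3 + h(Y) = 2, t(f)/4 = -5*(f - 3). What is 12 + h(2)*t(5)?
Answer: 52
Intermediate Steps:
t(f) = 60 - 20*f (t(f) = 4*(-5*(f - 3)) = 4*(-5*(-3 + f)) = 4*(15 - 5*f) = 60 - 20*f)
h(Y) = -1 (h(Y) = -3 + 2 = -1)
12 + h(2)*t(5) = 12 - (60 - 20*5) = 12 - (60 - 100) = 12 - 1*(-40) = 12 + 40 = 52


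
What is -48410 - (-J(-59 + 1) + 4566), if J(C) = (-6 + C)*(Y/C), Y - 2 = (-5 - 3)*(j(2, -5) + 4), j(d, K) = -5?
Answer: -1535984/29 ≈ -52965.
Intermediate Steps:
Y = 10 (Y = 2 + (-5 - 3)*(-5 + 4) = 2 - 8*(-1) = 2 + 8 = 10)
J(C) = 10*(-6 + C)/C (J(C) = (-6 + C)*(10/C) = 10*(-6 + C)/C)
-48410 - (-J(-59 + 1) + 4566) = -48410 - (-(10 - 60/(-59 + 1)) + 4566) = -48410 - (-(10 - 60/(-58)) + 4566) = -48410 - (-(10 - 60*(-1/58)) + 4566) = -48410 - (-(10 + 30/29) + 4566) = -48410 - (-1*320/29 + 4566) = -48410 - (-320/29 + 4566) = -48410 - 1*132094/29 = -48410 - 132094/29 = -1535984/29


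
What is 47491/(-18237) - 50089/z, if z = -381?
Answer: 99486558/772033 ≈ 128.86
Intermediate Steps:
47491/(-18237) - 50089/z = 47491/(-18237) - 50089/(-381) = 47491*(-1/18237) - 50089*(-1/381) = -47491/18237 + 50089/381 = 99486558/772033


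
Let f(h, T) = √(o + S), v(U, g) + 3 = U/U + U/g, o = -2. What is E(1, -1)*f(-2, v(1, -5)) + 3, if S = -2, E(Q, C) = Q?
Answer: 3 + 2*I ≈ 3.0 + 2.0*I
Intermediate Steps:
v(U, g) = -2 + U/g (v(U, g) = -3 + (U/U + U/g) = -3 + (1 + U/g) = -2 + U/g)
f(h, T) = 2*I (f(h, T) = √(-2 - 2) = √(-4) = 2*I)
E(1, -1)*f(-2, v(1, -5)) + 3 = 1*(2*I) + 3 = 2*I + 3 = 3 + 2*I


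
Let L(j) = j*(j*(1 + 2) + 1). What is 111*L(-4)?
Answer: 4884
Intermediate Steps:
L(j) = j*(1 + 3*j) (L(j) = j*(j*3 + 1) = j*(3*j + 1) = j*(1 + 3*j))
111*L(-4) = 111*(-4*(1 + 3*(-4))) = 111*(-4*(1 - 12)) = 111*(-4*(-11)) = 111*44 = 4884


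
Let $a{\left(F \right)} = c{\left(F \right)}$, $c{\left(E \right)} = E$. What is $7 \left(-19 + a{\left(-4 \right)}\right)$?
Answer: $-161$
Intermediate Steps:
$a{\left(F \right)} = F$
$7 \left(-19 + a{\left(-4 \right)}\right) = 7 \left(-19 - 4\right) = 7 \left(-23\right) = -161$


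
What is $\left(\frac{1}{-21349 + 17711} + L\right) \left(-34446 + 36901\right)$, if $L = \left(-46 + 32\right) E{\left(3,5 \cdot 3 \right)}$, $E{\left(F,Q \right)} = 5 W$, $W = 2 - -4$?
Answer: $- \frac{3751144255}{3638} \approx -1.0311 \cdot 10^{6}$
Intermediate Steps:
$W = 6$ ($W = 2 + 4 = 6$)
$E{\left(F,Q \right)} = 30$ ($E{\left(F,Q \right)} = 5 \cdot 6 = 30$)
$L = -420$ ($L = \left(-46 + 32\right) 30 = \left(-14\right) 30 = -420$)
$\left(\frac{1}{-21349 + 17711} + L\right) \left(-34446 + 36901\right) = \left(\frac{1}{-21349 + 17711} - 420\right) \left(-34446 + 36901\right) = \left(\frac{1}{-3638} - 420\right) 2455 = \left(- \frac{1}{3638} - 420\right) 2455 = \left(- \frac{1527961}{3638}\right) 2455 = - \frac{3751144255}{3638}$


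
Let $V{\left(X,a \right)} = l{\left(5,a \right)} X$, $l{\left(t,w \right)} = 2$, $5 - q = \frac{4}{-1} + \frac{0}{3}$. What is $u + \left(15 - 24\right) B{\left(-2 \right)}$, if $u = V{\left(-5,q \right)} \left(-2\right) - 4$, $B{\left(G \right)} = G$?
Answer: $34$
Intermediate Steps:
$q = 9$ ($q = 5 - \left(\frac{4}{-1} + \frac{0}{3}\right) = 5 - \left(4 \left(-1\right) + 0 \cdot \frac{1}{3}\right) = 5 - \left(-4 + 0\right) = 5 - -4 = 5 + 4 = 9$)
$V{\left(X,a \right)} = 2 X$
$u = 16$ ($u = 2 \left(-5\right) \left(-2\right) - 4 = \left(-10\right) \left(-2\right) - 4 = 20 - 4 = 16$)
$u + \left(15 - 24\right) B{\left(-2 \right)} = 16 + \left(15 - 24\right) \left(-2\right) = 16 - -18 = 16 + 18 = 34$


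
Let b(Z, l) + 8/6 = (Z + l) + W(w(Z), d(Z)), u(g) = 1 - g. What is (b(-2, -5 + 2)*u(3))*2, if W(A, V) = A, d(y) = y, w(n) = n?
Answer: 100/3 ≈ 33.333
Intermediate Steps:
b(Z, l) = -4/3 + l + 2*Z (b(Z, l) = -4/3 + ((Z + l) + Z) = -4/3 + (l + 2*Z) = -4/3 + l + 2*Z)
(b(-2, -5 + 2)*u(3))*2 = ((-4/3 + (-5 + 2) + 2*(-2))*(1 - 1*3))*2 = ((-4/3 - 3 - 4)*(1 - 3))*2 = -25/3*(-2)*2 = (50/3)*2 = 100/3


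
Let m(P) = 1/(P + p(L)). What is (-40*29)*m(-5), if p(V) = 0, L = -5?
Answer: 232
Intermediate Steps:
m(P) = 1/P (m(P) = 1/(P + 0) = 1/P)
(-40*29)*m(-5) = -40*29/(-5) = -1160*(-⅕) = 232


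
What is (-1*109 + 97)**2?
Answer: 144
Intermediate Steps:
(-1*109 + 97)**2 = (-109 + 97)**2 = (-12)**2 = 144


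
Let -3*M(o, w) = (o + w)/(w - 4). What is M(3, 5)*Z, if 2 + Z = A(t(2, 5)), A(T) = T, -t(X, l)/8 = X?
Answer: 48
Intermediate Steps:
t(X, l) = -8*X
M(o, w) = -(o + w)/(3*(-4 + w)) (M(o, w) = -(o + w)/(3*(w - 4)) = -(o + w)/(3*(-4 + w)))
Z = -18 (Z = -2 - 8*2 = -2 - 16 = -18)
M(3, 5)*Z = ((-1*3 - 1*5)/(3*(-4 + 5)))*(-18) = ((1/3)*(-3 - 5)/1)*(-18) = ((1/3)*1*(-8))*(-18) = -8/3*(-18) = 48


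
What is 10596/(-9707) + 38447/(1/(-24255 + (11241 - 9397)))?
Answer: -8363897915515/9707 ≈ -8.6164e+8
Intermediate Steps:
10596/(-9707) + 38447/(1/(-24255 + (11241 - 9397))) = 10596*(-1/9707) + 38447/(1/(-24255 + 1844)) = -10596/9707 + 38447/(1/(-22411)) = -10596/9707 + 38447/(-1/22411) = -10596/9707 + 38447*(-22411) = -10596/9707 - 861635717 = -8363897915515/9707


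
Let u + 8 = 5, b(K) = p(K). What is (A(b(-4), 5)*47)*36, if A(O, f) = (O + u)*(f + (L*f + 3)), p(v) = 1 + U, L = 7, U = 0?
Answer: -145512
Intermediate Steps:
p(v) = 1 (p(v) = 1 + 0 = 1)
b(K) = 1
u = -3 (u = -8 + 5 = -3)
A(O, f) = (-3 + O)*(3 + 8*f) (A(O, f) = (O - 3)*(f + (7*f + 3)) = (-3 + O)*(f + (3 + 7*f)) = (-3 + O)*(3 + 8*f))
(A(b(-4), 5)*47)*36 = ((-9 - 24*5 + 3*1 + 8*1*5)*47)*36 = ((-9 - 120 + 3 + 40)*47)*36 = -86*47*36 = -4042*36 = -145512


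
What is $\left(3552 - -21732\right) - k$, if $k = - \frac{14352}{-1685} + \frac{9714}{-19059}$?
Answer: $\frac{270574567394}{10704805} \approx 25276.0$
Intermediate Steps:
$k = \frac{85722226}{10704805}$ ($k = \left(-14352\right) \left(- \frac{1}{1685}\right) + 9714 \left(- \frac{1}{19059}\right) = \frac{14352}{1685} - \frac{3238}{6353} = \frac{85722226}{10704805} \approx 8.0078$)
$\left(3552 - -21732\right) - k = \left(3552 - -21732\right) - \frac{85722226}{10704805} = \left(3552 + 21732\right) - \frac{85722226}{10704805} = 25284 - \frac{85722226}{10704805} = \frac{270574567394}{10704805}$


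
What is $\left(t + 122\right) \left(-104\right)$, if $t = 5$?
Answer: $-13208$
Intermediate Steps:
$\left(t + 122\right) \left(-104\right) = \left(5 + 122\right) \left(-104\right) = 127 \left(-104\right) = -13208$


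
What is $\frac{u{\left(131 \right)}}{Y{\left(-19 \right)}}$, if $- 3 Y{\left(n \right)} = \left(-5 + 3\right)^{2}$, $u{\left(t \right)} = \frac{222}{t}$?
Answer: $- \frac{333}{262} \approx -1.271$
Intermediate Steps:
$Y{\left(n \right)} = - \frac{4}{3}$ ($Y{\left(n \right)} = - \frac{\left(-5 + 3\right)^{2}}{3} = - \frac{\left(-2\right)^{2}}{3} = \left(- \frac{1}{3}\right) 4 = - \frac{4}{3}$)
$\frac{u{\left(131 \right)}}{Y{\left(-19 \right)}} = \frac{222 \cdot \frac{1}{131}}{- \frac{4}{3}} = 222 \cdot \frac{1}{131} \left(- \frac{3}{4}\right) = \frac{222}{131} \left(- \frac{3}{4}\right) = - \frac{333}{262}$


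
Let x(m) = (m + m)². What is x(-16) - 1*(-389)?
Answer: 1413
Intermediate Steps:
x(m) = 4*m² (x(m) = (2*m)² = 4*m²)
x(-16) - 1*(-389) = 4*(-16)² - 1*(-389) = 4*256 + 389 = 1024 + 389 = 1413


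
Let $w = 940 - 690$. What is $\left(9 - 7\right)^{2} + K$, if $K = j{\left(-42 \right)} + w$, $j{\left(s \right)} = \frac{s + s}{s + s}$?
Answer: $255$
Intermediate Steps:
$w = 250$ ($w = 940 - 690 = 250$)
$j{\left(s \right)} = 1$ ($j{\left(s \right)} = \frac{2 s}{2 s} = 2 s \frac{1}{2 s} = 1$)
$K = 251$ ($K = 1 + 250 = 251$)
$\left(9 - 7\right)^{2} + K = \left(9 - 7\right)^{2} + 251 = 2^{2} + 251 = 4 + 251 = 255$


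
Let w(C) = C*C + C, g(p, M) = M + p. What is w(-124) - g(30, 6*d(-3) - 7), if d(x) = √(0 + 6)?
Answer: 15229 - 6*√6 ≈ 15214.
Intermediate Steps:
d(x) = √6
w(C) = C + C² (w(C) = C² + C = C + C²)
w(-124) - g(30, 6*d(-3) - 7) = -124*(1 - 124) - ((6*√6 - 7) + 30) = -124*(-123) - ((-7 + 6*√6) + 30) = 15252 - (23 + 6*√6) = 15252 + (-23 - 6*√6) = 15229 - 6*√6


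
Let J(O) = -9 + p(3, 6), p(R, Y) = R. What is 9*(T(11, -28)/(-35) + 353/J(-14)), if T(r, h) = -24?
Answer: -36633/70 ≈ -523.33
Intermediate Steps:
J(O) = -6 (J(O) = -9 + 3 = -6)
9*(T(11, -28)/(-35) + 353/J(-14)) = 9*(-24/(-35) + 353/(-6)) = 9*(-24*(-1/35) + 353*(-1/6)) = 9*(24/35 - 353/6) = 9*(-12211/210) = -36633/70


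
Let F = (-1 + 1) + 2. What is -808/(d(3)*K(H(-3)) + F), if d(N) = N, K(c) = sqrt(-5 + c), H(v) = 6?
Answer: -808/5 ≈ -161.60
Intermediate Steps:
F = 2 (F = 0 + 2 = 2)
-808/(d(3)*K(H(-3)) + F) = -808/(3*sqrt(-5 + 6) + 2) = -808/(3*sqrt(1) + 2) = -808/(3*1 + 2) = -808/(3 + 2) = -808/5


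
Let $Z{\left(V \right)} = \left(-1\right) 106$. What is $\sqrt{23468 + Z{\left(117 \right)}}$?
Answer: $\sqrt{23362} \approx 152.85$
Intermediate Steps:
$Z{\left(V \right)} = -106$
$\sqrt{23468 + Z{\left(117 \right)}} = \sqrt{23468 - 106} = \sqrt{23362}$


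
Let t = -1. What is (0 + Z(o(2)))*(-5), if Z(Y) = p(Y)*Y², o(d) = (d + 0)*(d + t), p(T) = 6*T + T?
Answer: -280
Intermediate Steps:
p(T) = 7*T
o(d) = d*(-1 + d) (o(d) = (d + 0)*(d - 1) = d*(-1 + d))
Z(Y) = 7*Y³ (Z(Y) = (7*Y)*Y² = 7*Y³)
(0 + Z(o(2)))*(-5) = (0 + 7*(2*(-1 + 2))³)*(-5) = (0 + 7*(2*1)³)*(-5) = (0 + 7*2³)*(-5) = (0 + 7*8)*(-5) = (0 + 56)*(-5) = 56*(-5) = -280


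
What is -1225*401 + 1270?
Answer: -489955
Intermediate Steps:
-1225*401 + 1270 = -491225 + 1270 = -489955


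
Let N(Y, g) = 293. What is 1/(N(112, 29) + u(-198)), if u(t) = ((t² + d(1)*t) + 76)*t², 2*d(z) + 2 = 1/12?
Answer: 1/1547372372 ≈ 6.4626e-10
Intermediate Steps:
d(z) = -23/24 (d(z) = -1 + (½)/12 = -1 + (½)*(1/12) = -1 + 1/24 = -23/24)
u(t) = t²*(76 + t² - 23*t/24) (u(t) = ((t² - 23*t/24) + 76)*t² = (76 + t² - 23*t/24)*t² = t²*(76 + t² - 23*t/24))
1/(N(112, 29) + u(-198)) = 1/(293 + (-198)²*(76 + (-198)² - 23/24*(-198))) = 1/(293 + 39204*(76 + 39204 + 759/4)) = 1/(293 + 39204*(157879/4)) = 1/(293 + 1547372079) = 1/1547372372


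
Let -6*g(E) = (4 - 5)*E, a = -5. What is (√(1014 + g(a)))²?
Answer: 6079/6 ≈ 1013.2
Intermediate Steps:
g(E) = E/6 (g(E) = -(4 - 5)*E/6 = -(-1)*E/6 = E/6)
(√(1014 + g(a)))² = (√(1014 + (⅙)*(-5)))² = (√(1014 - ⅚))² = (√(6079/6))² = (√36474/6)² = 6079/6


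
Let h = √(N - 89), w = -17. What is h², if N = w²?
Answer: 200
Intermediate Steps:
N = 289 (N = (-17)² = 289)
h = 10*√2 (h = √(289 - 89) = √200 = 10*√2 ≈ 14.142)
h² = (10*√2)² = 200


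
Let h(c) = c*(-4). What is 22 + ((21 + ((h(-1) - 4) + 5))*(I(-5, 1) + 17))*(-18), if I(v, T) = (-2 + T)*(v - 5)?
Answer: -12614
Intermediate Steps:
h(c) = -4*c
I(v, T) = (-5 + v)*(-2 + T) (I(v, T) = (-2 + T)*(-5 + v) = (-5 + v)*(-2 + T))
22 + ((21 + ((h(-1) - 4) + 5))*(I(-5, 1) + 17))*(-18) = 22 + ((21 + ((-4*(-1) - 4) + 5))*((10 - 5*1 - 2*(-5) + 1*(-5)) + 17))*(-18) = 22 + ((21 + ((4 - 4) + 5))*((10 - 5 + 10 - 5) + 17))*(-18) = 22 + ((21 + (0 + 5))*(10 + 17))*(-18) = 22 + ((21 + 5)*27)*(-18) = 22 + (26*27)*(-18) = 22 + 702*(-18) = 22 - 12636 = -12614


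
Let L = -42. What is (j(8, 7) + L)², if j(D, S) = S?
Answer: 1225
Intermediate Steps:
(j(8, 7) + L)² = (7 - 42)² = (-35)² = 1225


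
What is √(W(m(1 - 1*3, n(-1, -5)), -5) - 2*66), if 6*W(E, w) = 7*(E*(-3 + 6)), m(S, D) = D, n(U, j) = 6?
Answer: I*√111 ≈ 10.536*I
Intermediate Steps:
W(E, w) = 7*E/2 (W(E, w) = (7*(E*(-3 + 6)))/6 = (7*(E*3))/6 = (7*(3*E))/6 = (21*E)/6 = 7*E/2)
√(W(m(1 - 1*3, n(-1, -5)), -5) - 2*66) = √((7/2)*6 - 2*66) = √(21 - 132) = √(-111) = I*√111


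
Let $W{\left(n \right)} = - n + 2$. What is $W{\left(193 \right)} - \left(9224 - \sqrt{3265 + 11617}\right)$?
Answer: $-9415 + \sqrt{14882} \approx -9293.0$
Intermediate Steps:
$W{\left(n \right)} = 2 - n$
$W{\left(193 \right)} - \left(9224 - \sqrt{3265 + 11617}\right) = \left(2 - 193\right) - \left(9224 - \sqrt{3265 + 11617}\right) = \left(2 - 193\right) - \left(9224 - \sqrt{14882}\right) = -191 - \left(9224 - \sqrt{14882}\right) = -9415 + \sqrt{14882}$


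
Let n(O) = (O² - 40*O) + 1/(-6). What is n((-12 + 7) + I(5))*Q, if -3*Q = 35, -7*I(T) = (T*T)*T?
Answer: -2111755/126 ≈ -16760.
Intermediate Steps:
I(T) = -T³/7 (I(T) = -T*T*T/7 = -T²*T/7 = -T³/7)
Q = -35/3 (Q = -⅓*35 = -35/3 ≈ -11.667)
n(O) = -⅙ + O² - 40*O (n(O) = (O² - 40*O) - ⅙ = -⅙ + O² - 40*O)
n((-12 + 7) + I(5))*Q = (-⅙ + ((-12 + 7) - ⅐*5³)² - 40*((-12 + 7) - ⅐*5³))*(-35/3) = (-⅙ + (-5 - ⅐*125)² - 40*(-5 - ⅐*125))*(-35/3) = (-⅙ + (-5 - 125/7)² - 40*(-5 - 125/7))*(-35/3) = (-⅙ + (-160/7)² - 40*(-160/7))*(-35/3) = (-⅙ + 25600/49 + 6400/7)*(-35/3) = (422351/294)*(-35/3) = -2111755/126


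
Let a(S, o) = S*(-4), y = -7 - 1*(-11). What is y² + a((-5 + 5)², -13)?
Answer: 16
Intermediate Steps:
y = 4 (y = -7 + 11 = 4)
a(S, o) = -4*S
y² + a((-5 + 5)², -13) = 4² - 4*(-5 + 5)² = 16 - 4*0² = 16 - 4*0 = 16 + 0 = 16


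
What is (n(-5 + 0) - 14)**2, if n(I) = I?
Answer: 361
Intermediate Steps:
(n(-5 + 0) - 14)**2 = ((-5 + 0) - 14)**2 = (-5 - 14)**2 = (-19)**2 = 361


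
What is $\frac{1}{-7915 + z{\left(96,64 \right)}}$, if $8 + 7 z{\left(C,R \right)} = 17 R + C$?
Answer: $- \frac{1}{7747} \approx -0.00012908$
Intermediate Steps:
$z{\left(C,R \right)} = - \frac{8}{7} + \frac{C}{7} + \frac{17 R}{7}$ ($z{\left(C,R \right)} = - \frac{8}{7} + \frac{17 R + C}{7} = - \frac{8}{7} + \frac{C + 17 R}{7} = - \frac{8}{7} + \left(\frac{C}{7} + \frac{17 R}{7}\right) = - \frac{8}{7} + \frac{C}{7} + \frac{17 R}{7}$)
$\frac{1}{-7915 + z{\left(96,64 \right)}} = \frac{1}{-7915 + \left(- \frac{8}{7} + \frac{1}{7} \cdot 96 + \frac{17}{7} \cdot 64\right)} = \frac{1}{-7915 + \left(- \frac{8}{7} + \frac{96}{7} + \frac{1088}{7}\right)} = \frac{1}{-7915 + 168} = \frac{1}{-7747} = - \frac{1}{7747}$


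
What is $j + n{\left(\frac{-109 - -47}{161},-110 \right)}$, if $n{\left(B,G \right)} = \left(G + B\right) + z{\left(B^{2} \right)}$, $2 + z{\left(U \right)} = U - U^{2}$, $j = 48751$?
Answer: $\frac{32680284664565}{671898241} \approx 48639.0$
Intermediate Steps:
$z{\left(U \right)} = -2 + U - U^{2}$ ($z{\left(U \right)} = -2 - \left(U^{2} - U\right) = -2 + U - U^{2}$)
$n{\left(B,G \right)} = -2 + B + G + B^{2} - B^{4}$ ($n{\left(B,G \right)} = \left(G + B\right) - \left(2 + \left(B^{2}\right)^{2} - B^{2}\right) = \left(B + G\right) - \left(2 + B^{4} - B^{2}\right) = -2 + B + G + B^{2} - B^{4}$)
$j + n{\left(\frac{-109 - -47}{161},-110 \right)} = 48751 - \left(112 + \left(\frac{-109 - -47}{161}\right)^{4} - \frac{\left(-109 - -47\right)^{2}}{25921} - \frac{-109 - -47}{161}\right) = 48751 - \left(112 + \left(\left(-109 + 47\right) \frac{1}{161}\right)^{4} - \frac{\left(-109 + 47\right)^{2}}{25921} - \left(-109 + 47\right) \frac{1}{161}\right) = 48751 - \left(\frac{18094}{161} - \frac{3844}{25921} + \left(\left(-62\right) \frac{1}{161}\right)^{4}\right) = 48751 - \left(\frac{75526122750}{671898241} - \frac{3844}{25921}\right) = 48751 - \frac{75426482426}{671898241} = \frac{32680284664565}{671898241}$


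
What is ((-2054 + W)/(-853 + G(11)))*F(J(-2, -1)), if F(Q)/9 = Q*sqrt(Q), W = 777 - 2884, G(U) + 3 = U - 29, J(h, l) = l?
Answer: -1971*I/46 ≈ -42.848*I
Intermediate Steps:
G(U) = -32 + U (G(U) = -3 + (U - 29) = -3 + (-29 + U) = -32 + U)
W = -2107
F(Q) = 9*Q**(3/2) (F(Q) = 9*(Q*sqrt(Q)) = 9*Q**(3/2))
((-2054 + W)/(-853 + G(11)))*F(J(-2, -1)) = ((-2054 - 2107)/(-853 + (-32 + 11)))*(9*(-1)**(3/2)) = (-4161/(-853 - 21))*(9*(-I)) = (-4161/(-874))*(-9*I) = (-4161*(-1/874))*(-9*I) = 219*(-9*I)/46 = -1971*I/46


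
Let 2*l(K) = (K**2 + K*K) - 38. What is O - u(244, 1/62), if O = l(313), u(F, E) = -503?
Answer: 98453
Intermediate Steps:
l(K) = -19 + K**2 (l(K) = ((K**2 + K*K) - 38)/2 = ((K**2 + K**2) - 38)/2 = (2*K**2 - 38)/2 = (-38 + 2*K**2)/2 = -19 + K**2)
O = 97950 (O = -19 + 313**2 = -19 + 97969 = 97950)
O - u(244, 1/62) = 97950 - 1*(-503) = 97950 + 503 = 98453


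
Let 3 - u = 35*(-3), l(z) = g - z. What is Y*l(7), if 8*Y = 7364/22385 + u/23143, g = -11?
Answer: -388895922/518056055 ≈ -0.75068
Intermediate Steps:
l(z) = -11 - z
u = 108 (u = 3 - 35*(-3) = 3 - 1*(-105) = 3 + 105 = 108)
Y = 21605329/518056055 (Y = (7364/22385 + 108/23143)/8 = (⅛)*(172842632/518056055) = 21605329/518056055 ≈ 0.041705)
Y*l(7) = 21605329*(-11 - 1*7)/518056055 = 21605329*(-11 - 7)/518056055 = (21605329/518056055)*(-18) = -388895922/518056055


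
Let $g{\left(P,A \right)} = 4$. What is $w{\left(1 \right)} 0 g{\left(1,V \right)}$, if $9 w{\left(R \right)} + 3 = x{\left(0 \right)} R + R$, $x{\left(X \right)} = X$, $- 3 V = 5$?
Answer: $0$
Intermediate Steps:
$V = - \frac{5}{3}$ ($V = \left(- \frac{1}{3}\right) 5 = - \frac{5}{3} \approx -1.6667$)
$w{\left(R \right)} = - \frac{1}{3} + \frac{R}{9}$ ($w{\left(R \right)} = - \frac{1}{3} + \frac{0 R + R}{9} = - \frac{1}{3} + \frac{0 + R}{9} = - \frac{1}{3} + \frac{R}{9}$)
$w{\left(1 \right)} 0 g{\left(1,V \right)} = \left(- \frac{1}{3} + \frac{1}{9} \cdot 1\right) 0 \cdot 4 = \left(- \frac{1}{3} + \frac{1}{9}\right) 0 \cdot 4 = \left(- \frac{2}{9}\right) 0 \cdot 4 = 0 \cdot 4 = 0$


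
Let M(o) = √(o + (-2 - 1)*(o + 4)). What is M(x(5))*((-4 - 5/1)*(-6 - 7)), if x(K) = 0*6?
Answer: 234*I*√3 ≈ 405.3*I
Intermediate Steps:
x(K) = 0
M(o) = √(-12 - 2*o) (M(o) = √(o - 3*(4 + o)) = √(o + (-12 - 3*o)) = √(-12 - 2*o))
M(x(5))*((-4 - 5/1)*(-6 - 7)) = √(-12 - 2*0)*((-4 - 5/1)*(-6 - 7)) = √(-12 + 0)*((-4 - 5*1)*(-13)) = √(-12)*((-4 - 5)*(-13)) = (2*I*√3)*(-9*(-13)) = (2*I*√3)*117 = 234*I*√3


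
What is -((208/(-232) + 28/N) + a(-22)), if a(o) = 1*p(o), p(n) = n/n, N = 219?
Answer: -1469/6351 ≈ -0.23130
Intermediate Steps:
p(n) = 1
a(o) = 1 (a(o) = 1*1 = 1)
-((208/(-232) + 28/N) + a(-22)) = -((208/(-232) + 28/219) + 1) = -((208*(-1/232) + 28*(1/219)) + 1) = -((-26/29 + 28/219) + 1) = -(-4882/6351 + 1) = -1*1469/6351 = -1469/6351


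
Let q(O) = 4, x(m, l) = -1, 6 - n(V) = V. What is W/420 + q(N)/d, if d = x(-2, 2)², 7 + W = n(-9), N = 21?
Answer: 422/105 ≈ 4.0191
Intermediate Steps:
n(V) = 6 - V
W = 8 (W = -7 + (6 - 1*(-9)) = -7 + (6 + 9) = -7 + 15 = 8)
d = 1 (d = (-1)² = 1)
W/420 + q(N)/d = 8/420 + 4/1 = 8*(1/420) + 4*1 = 2/105 + 4 = 422/105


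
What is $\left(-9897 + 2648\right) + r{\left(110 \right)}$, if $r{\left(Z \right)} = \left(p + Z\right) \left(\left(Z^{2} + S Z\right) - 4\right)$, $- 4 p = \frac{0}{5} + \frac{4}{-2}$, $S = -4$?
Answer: $1280739$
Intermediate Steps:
$p = \frac{1}{2}$ ($p = - \frac{\frac{0}{5} + \frac{4}{-2}}{4} = - \frac{0 \cdot \frac{1}{5} + 4 \left(- \frac{1}{2}\right)}{4} = - \frac{0 - 2}{4} = \left(- \frac{1}{4}\right) \left(-2\right) = \frac{1}{2} \approx 0.5$)
$r{\left(Z \right)} = \left(\frac{1}{2} + Z\right) \left(-4 + Z^{2} - 4 Z\right)$ ($r{\left(Z \right)} = \left(\frac{1}{2} + Z\right) \left(\left(Z^{2} - 4 Z\right) - 4\right) = \left(\frac{1}{2} + Z\right) \left(-4 + Z^{2} - 4 Z\right)$)
$\left(-9897 + 2648\right) + r{\left(110 \right)} = \left(-9897 + 2648\right) - \left(662 - 1331000 + 42350\right) = -7249 - -1287988 = -7249 + 1287988 = 1280739$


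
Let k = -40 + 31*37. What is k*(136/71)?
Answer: 150552/71 ≈ 2120.4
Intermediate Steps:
k = 1107 (k = -40 + 1147 = 1107)
k*(136/71) = 1107*(136/71) = 150552/71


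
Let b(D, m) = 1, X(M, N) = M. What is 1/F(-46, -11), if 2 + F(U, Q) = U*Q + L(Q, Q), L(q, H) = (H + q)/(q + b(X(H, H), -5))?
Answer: 5/2531 ≈ 0.0019755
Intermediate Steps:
L(q, H) = (H + q)/(1 + q) (L(q, H) = (H + q)/(q + 1) = (H + q)/(1 + q))
F(U, Q) = -2 + Q*U + 2*Q/(1 + Q) (F(U, Q) = -2 + (U*Q + (Q + Q)/(1 + Q)) = -2 + (Q*U + (2*Q)/(1 + Q)) = -2 + (Q*U + 2*Q/(1 + Q)) = -2 + Q*U + 2*Q/(1 + Q))
1/F(-46, -11) = 1/((-2 - 11*(-46) - 46*(-11)**2)/(1 - 11)) = 1/((-2 + 506 - 46*121)/(-10)) = 1/(-(-2 + 506 - 5566)/10) = 1/(-1/10*(-5062)) = 1/(2531/5) = 5/2531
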